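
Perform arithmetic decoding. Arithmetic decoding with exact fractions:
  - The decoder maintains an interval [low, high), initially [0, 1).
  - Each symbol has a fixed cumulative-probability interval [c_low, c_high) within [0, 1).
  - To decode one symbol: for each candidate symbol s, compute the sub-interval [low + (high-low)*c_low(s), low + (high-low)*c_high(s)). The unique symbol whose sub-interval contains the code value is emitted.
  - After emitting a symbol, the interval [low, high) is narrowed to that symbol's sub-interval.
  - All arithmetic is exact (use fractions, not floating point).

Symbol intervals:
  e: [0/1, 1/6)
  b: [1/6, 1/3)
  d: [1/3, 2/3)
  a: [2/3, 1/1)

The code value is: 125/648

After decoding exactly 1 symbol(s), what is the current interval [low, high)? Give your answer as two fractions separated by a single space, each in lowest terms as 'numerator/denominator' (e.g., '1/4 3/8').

Answer: 1/6 1/3

Derivation:
Step 1: interval [0/1, 1/1), width = 1/1 - 0/1 = 1/1
  'e': [0/1 + 1/1*0/1, 0/1 + 1/1*1/6) = [0/1, 1/6)
  'b': [0/1 + 1/1*1/6, 0/1 + 1/1*1/3) = [1/6, 1/3) <- contains code 125/648
  'd': [0/1 + 1/1*1/3, 0/1 + 1/1*2/3) = [1/3, 2/3)
  'a': [0/1 + 1/1*2/3, 0/1 + 1/1*1/1) = [2/3, 1/1)
  emit 'b', narrow to [1/6, 1/3)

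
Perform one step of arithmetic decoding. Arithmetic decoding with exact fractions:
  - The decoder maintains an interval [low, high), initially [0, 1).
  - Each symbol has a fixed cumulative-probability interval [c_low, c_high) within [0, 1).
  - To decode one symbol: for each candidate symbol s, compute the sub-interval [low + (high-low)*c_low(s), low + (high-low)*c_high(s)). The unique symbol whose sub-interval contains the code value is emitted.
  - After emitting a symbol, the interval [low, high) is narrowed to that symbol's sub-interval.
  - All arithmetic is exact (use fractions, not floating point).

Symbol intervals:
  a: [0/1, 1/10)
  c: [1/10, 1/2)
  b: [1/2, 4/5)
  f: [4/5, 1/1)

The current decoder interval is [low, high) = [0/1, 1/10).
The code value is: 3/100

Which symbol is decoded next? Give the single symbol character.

Interval width = high − low = 1/10 − 0/1 = 1/10
Scaled code = (code − low) / width = (3/100 − 0/1) / 1/10 = 3/10
  a: [0/1, 1/10) 
  c: [1/10, 1/2) ← scaled code falls here ✓
  b: [1/2, 4/5) 
  f: [4/5, 1/1) 

Answer: c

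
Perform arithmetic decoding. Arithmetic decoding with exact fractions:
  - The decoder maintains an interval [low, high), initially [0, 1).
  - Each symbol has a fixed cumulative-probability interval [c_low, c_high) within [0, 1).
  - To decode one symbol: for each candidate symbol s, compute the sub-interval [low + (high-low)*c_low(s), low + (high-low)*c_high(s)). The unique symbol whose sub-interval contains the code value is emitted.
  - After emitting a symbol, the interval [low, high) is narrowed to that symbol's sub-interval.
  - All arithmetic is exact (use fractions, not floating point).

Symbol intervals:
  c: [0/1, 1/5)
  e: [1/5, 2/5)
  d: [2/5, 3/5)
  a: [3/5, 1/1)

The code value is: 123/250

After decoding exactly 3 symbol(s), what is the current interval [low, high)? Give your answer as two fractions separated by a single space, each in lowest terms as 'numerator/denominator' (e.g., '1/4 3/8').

Answer: 61/125 62/125

Derivation:
Step 1: interval [0/1, 1/1), width = 1/1 - 0/1 = 1/1
  'c': [0/1 + 1/1*0/1, 0/1 + 1/1*1/5) = [0/1, 1/5)
  'e': [0/1 + 1/1*1/5, 0/1 + 1/1*2/5) = [1/5, 2/5)
  'd': [0/1 + 1/1*2/5, 0/1 + 1/1*3/5) = [2/5, 3/5) <- contains code 123/250
  'a': [0/1 + 1/1*3/5, 0/1 + 1/1*1/1) = [3/5, 1/1)
  emit 'd', narrow to [2/5, 3/5)
Step 2: interval [2/5, 3/5), width = 3/5 - 2/5 = 1/5
  'c': [2/5 + 1/5*0/1, 2/5 + 1/5*1/5) = [2/5, 11/25)
  'e': [2/5 + 1/5*1/5, 2/5 + 1/5*2/5) = [11/25, 12/25)
  'd': [2/5 + 1/5*2/5, 2/5 + 1/5*3/5) = [12/25, 13/25) <- contains code 123/250
  'a': [2/5 + 1/5*3/5, 2/5 + 1/5*1/1) = [13/25, 3/5)
  emit 'd', narrow to [12/25, 13/25)
Step 3: interval [12/25, 13/25), width = 13/25 - 12/25 = 1/25
  'c': [12/25 + 1/25*0/1, 12/25 + 1/25*1/5) = [12/25, 61/125)
  'e': [12/25 + 1/25*1/5, 12/25 + 1/25*2/5) = [61/125, 62/125) <- contains code 123/250
  'd': [12/25 + 1/25*2/5, 12/25 + 1/25*3/5) = [62/125, 63/125)
  'a': [12/25 + 1/25*3/5, 12/25 + 1/25*1/1) = [63/125, 13/25)
  emit 'e', narrow to [61/125, 62/125)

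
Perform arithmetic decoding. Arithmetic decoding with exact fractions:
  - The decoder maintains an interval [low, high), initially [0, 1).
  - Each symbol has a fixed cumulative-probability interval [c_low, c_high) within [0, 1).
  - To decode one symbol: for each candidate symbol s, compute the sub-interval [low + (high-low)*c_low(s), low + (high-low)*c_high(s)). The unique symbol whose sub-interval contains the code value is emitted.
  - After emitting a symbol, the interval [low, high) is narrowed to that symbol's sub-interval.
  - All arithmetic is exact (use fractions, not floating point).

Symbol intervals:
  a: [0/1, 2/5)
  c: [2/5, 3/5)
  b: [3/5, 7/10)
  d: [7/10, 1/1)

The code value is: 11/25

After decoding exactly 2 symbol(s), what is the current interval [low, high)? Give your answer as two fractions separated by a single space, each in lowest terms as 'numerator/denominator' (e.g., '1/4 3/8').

Step 1: interval [0/1, 1/1), width = 1/1 - 0/1 = 1/1
  'a': [0/1 + 1/1*0/1, 0/1 + 1/1*2/5) = [0/1, 2/5)
  'c': [0/1 + 1/1*2/5, 0/1 + 1/1*3/5) = [2/5, 3/5) <- contains code 11/25
  'b': [0/1 + 1/1*3/5, 0/1 + 1/1*7/10) = [3/5, 7/10)
  'd': [0/1 + 1/1*7/10, 0/1 + 1/1*1/1) = [7/10, 1/1)
  emit 'c', narrow to [2/5, 3/5)
Step 2: interval [2/5, 3/5), width = 3/5 - 2/5 = 1/5
  'a': [2/5 + 1/5*0/1, 2/5 + 1/5*2/5) = [2/5, 12/25) <- contains code 11/25
  'c': [2/5 + 1/5*2/5, 2/5 + 1/5*3/5) = [12/25, 13/25)
  'b': [2/5 + 1/5*3/5, 2/5 + 1/5*7/10) = [13/25, 27/50)
  'd': [2/5 + 1/5*7/10, 2/5 + 1/5*1/1) = [27/50, 3/5)
  emit 'a', narrow to [2/5, 12/25)

Answer: 2/5 12/25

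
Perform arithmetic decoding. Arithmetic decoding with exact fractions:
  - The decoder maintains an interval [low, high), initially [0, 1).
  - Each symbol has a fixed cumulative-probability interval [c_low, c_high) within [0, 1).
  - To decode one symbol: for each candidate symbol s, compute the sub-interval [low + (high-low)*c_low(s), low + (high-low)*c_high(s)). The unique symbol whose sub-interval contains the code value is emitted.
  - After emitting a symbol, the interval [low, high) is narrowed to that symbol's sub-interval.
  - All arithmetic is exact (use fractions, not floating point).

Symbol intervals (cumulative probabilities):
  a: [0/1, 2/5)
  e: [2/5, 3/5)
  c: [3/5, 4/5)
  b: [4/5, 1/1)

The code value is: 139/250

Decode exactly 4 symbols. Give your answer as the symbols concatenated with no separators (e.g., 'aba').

Step 1: interval [0/1, 1/1), width = 1/1 - 0/1 = 1/1
  'a': [0/1 + 1/1*0/1, 0/1 + 1/1*2/5) = [0/1, 2/5)
  'e': [0/1 + 1/1*2/5, 0/1 + 1/1*3/5) = [2/5, 3/5) <- contains code 139/250
  'c': [0/1 + 1/1*3/5, 0/1 + 1/1*4/5) = [3/5, 4/5)
  'b': [0/1 + 1/1*4/5, 0/1 + 1/1*1/1) = [4/5, 1/1)
  emit 'e', narrow to [2/5, 3/5)
Step 2: interval [2/5, 3/5), width = 3/5 - 2/5 = 1/5
  'a': [2/5 + 1/5*0/1, 2/5 + 1/5*2/5) = [2/5, 12/25)
  'e': [2/5 + 1/5*2/5, 2/5 + 1/5*3/5) = [12/25, 13/25)
  'c': [2/5 + 1/5*3/5, 2/5 + 1/5*4/5) = [13/25, 14/25) <- contains code 139/250
  'b': [2/5 + 1/5*4/5, 2/5 + 1/5*1/1) = [14/25, 3/5)
  emit 'c', narrow to [13/25, 14/25)
Step 3: interval [13/25, 14/25), width = 14/25 - 13/25 = 1/25
  'a': [13/25 + 1/25*0/1, 13/25 + 1/25*2/5) = [13/25, 67/125)
  'e': [13/25 + 1/25*2/5, 13/25 + 1/25*3/5) = [67/125, 68/125)
  'c': [13/25 + 1/25*3/5, 13/25 + 1/25*4/5) = [68/125, 69/125)
  'b': [13/25 + 1/25*4/5, 13/25 + 1/25*1/1) = [69/125, 14/25) <- contains code 139/250
  emit 'b', narrow to [69/125, 14/25)
Step 4: interval [69/125, 14/25), width = 14/25 - 69/125 = 1/125
  'a': [69/125 + 1/125*0/1, 69/125 + 1/125*2/5) = [69/125, 347/625)
  'e': [69/125 + 1/125*2/5, 69/125 + 1/125*3/5) = [347/625, 348/625) <- contains code 139/250
  'c': [69/125 + 1/125*3/5, 69/125 + 1/125*4/5) = [348/625, 349/625)
  'b': [69/125 + 1/125*4/5, 69/125 + 1/125*1/1) = [349/625, 14/25)
  emit 'e', narrow to [347/625, 348/625)

Answer: ecbe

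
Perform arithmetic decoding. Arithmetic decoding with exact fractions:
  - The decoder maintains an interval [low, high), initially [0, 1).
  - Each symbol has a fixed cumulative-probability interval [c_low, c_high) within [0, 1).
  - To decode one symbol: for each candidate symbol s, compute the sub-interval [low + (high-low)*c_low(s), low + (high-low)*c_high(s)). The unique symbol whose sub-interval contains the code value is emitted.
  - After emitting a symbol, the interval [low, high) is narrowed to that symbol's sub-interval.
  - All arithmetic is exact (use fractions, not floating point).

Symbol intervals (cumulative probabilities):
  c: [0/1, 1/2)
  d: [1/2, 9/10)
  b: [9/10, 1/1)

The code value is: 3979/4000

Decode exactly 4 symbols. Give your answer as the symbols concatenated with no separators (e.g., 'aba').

Step 1: interval [0/1, 1/1), width = 1/1 - 0/1 = 1/1
  'c': [0/1 + 1/1*0/1, 0/1 + 1/1*1/2) = [0/1, 1/2)
  'd': [0/1 + 1/1*1/2, 0/1 + 1/1*9/10) = [1/2, 9/10)
  'b': [0/1 + 1/1*9/10, 0/1 + 1/1*1/1) = [9/10, 1/1) <- contains code 3979/4000
  emit 'b', narrow to [9/10, 1/1)
Step 2: interval [9/10, 1/1), width = 1/1 - 9/10 = 1/10
  'c': [9/10 + 1/10*0/1, 9/10 + 1/10*1/2) = [9/10, 19/20)
  'd': [9/10 + 1/10*1/2, 9/10 + 1/10*9/10) = [19/20, 99/100)
  'b': [9/10 + 1/10*9/10, 9/10 + 1/10*1/1) = [99/100, 1/1) <- contains code 3979/4000
  emit 'b', narrow to [99/100, 1/1)
Step 3: interval [99/100, 1/1), width = 1/1 - 99/100 = 1/100
  'c': [99/100 + 1/100*0/1, 99/100 + 1/100*1/2) = [99/100, 199/200) <- contains code 3979/4000
  'd': [99/100 + 1/100*1/2, 99/100 + 1/100*9/10) = [199/200, 999/1000)
  'b': [99/100 + 1/100*9/10, 99/100 + 1/100*1/1) = [999/1000, 1/1)
  emit 'c', narrow to [99/100, 199/200)
Step 4: interval [99/100, 199/200), width = 199/200 - 99/100 = 1/200
  'c': [99/100 + 1/200*0/1, 99/100 + 1/200*1/2) = [99/100, 397/400)
  'd': [99/100 + 1/200*1/2, 99/100 + 1/200*9/10) = [397/400, 1989/2000)
  'b': [99/100 + 1/200*9/10, 99/100 + 1/200*1/1) = [1989/2000, 199/200) <- contains code 3979/4000
  emit 'b', narrow to [1989/2000, 199/200)

Answer: bbcb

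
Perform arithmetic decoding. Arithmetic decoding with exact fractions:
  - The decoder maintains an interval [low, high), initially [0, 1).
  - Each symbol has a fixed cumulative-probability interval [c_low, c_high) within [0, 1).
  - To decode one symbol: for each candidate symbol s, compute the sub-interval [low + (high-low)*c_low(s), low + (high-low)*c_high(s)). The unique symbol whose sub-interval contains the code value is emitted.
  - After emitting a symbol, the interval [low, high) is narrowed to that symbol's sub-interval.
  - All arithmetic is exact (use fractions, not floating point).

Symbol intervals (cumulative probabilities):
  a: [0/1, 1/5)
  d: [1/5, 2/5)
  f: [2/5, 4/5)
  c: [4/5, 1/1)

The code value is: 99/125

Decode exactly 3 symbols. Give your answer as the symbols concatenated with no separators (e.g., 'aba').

Step 1: interval [0/1, 1/1), width = 1/1 - 0/1 = 1/1
  'a': [0/1 + 1/1*0/1, 0/1 + 1/1*1/5) = [0/1, 1/5)
  'd': [0/1 + 1/1*1/5, 0/1 + 1/1*2/5) = [1/5, 2/5)
  'f': [0/1 + 1/1*2/5, 0/1 + 1/1*4/5) = [2/5, 4/5) <- contains code 99/125
  'c': [0/1 + 1/1*4/5, 0/1 + 1/1*1/1) = [4/5, 1/1)
  emit 'f', narrow to [2/5, 4/5)
Step 2: interval [2/5, 4/5), width = 4/5 - 2/5 = 2/5
  'a': [2/5 + 2/5*0/1, 2/5 + 2/5*1/5) = [2/5, 12/25)
  'd': [2/5 + 2/5*1/5, 2/5 + 2/5*2/5) = [12/25, 14/25)
  'f': [2/5 + 2/5*2/5, 2/5 + 2/5*4/5) = [14/25, 18/25)
  'c': [2/5 + 2/5*4/5, 2/5 + 2/5*1/1) = [18/25, 4/5) <- contains code 99/125
  emit 'c', narrow to [18/25, 4/5)
Step 3: interval [18/25, 4/5), width = 4/5 - 18/25 = 2/25
  'a': [18/25 + 2/25*0/1, 18/25 + 2/25*1/5) = [18/25, 92/125)
  'd': [18/25 + 2/25*1/5, 18/25 + 2/25*2/5) = [92/125, 94/125)
  'f': [18/25 + 2/25*2/5, 18/25 + 2/25*4/5) = [94/125, 98/125)
  'c': [18/25 + 2/25*4/5, 18/25 + 2/25*1/1) = [98/125, 4/5) <- contains code 99/125
  emit 'c', narrow to [98/125, 4/5)

Answer: fcc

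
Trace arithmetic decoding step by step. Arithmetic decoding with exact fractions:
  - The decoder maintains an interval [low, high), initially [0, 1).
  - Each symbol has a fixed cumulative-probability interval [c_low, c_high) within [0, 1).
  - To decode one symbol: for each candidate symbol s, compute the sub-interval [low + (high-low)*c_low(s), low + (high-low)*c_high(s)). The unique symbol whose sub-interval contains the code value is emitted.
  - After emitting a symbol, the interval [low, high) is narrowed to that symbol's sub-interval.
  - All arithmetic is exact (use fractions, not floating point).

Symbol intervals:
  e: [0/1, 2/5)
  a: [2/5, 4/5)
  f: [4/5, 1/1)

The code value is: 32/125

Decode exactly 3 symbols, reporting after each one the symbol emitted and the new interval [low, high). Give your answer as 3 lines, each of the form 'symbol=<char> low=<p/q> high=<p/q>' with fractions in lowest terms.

Step 1: interval [0/1, 1/1), width = 1/1 - 0/1 = 1/1
  'e': [0/1 + 1/1*0/1, 0/1 + 1/1*2/5) = [0/1, 2/5) <- contains code 32/125
  'a': [0/1 + 1/1*2/5, 0/1 + 1/1*4/5) = [2/5, 4/5)
  'f': [0/1 + 1/1*4/5, 0/1 + 1/1*1/1) = [4/5, 1/1)
  emit 'e', narrow to [0/1, 2/5)
Step 2: interval [0/1, 2/5), width = 2/5 - 0/1 = 2/5
  'e': [0/1 + 2/5*0/1, 0/1 + 2/5*2/5) = [0/1, 4/25)
  'a': [0/1 + 2/5*2/5, 0/1 + 2/5*4/5) = [4/25, 8/25) <- contains code 32/125
  'f': [0/1 + 2/5*4/5, 0/1 + 2/5*1/1) = [8/25, 2/5)
  emit 'a', narrow to [4/25, 8/25)
Step 3: interval [4/25, 8/25), width = 8/25 - 4/25 = 4/25
  'e': [4/25 + 4/25*0/1, 4/25 + 4/25*2/5) = [4/25, 28/125)
  'a': [4/25 + 4/25*2/5, 4/25 + 4/25*4/5) = [28/125, 36/125) <- contains code 32/125
  'f': [4/25 + 4/25*4/5, 4/25 + 4/25*1/1) = [36/125, 8/25)
  emit 'a', narrow to [28/125, 36/125)

Answer: symbol=e low=0/1 high=2/5
symbol=a low=4/25 high=8/25
symbol=a low=28/125 high=36/125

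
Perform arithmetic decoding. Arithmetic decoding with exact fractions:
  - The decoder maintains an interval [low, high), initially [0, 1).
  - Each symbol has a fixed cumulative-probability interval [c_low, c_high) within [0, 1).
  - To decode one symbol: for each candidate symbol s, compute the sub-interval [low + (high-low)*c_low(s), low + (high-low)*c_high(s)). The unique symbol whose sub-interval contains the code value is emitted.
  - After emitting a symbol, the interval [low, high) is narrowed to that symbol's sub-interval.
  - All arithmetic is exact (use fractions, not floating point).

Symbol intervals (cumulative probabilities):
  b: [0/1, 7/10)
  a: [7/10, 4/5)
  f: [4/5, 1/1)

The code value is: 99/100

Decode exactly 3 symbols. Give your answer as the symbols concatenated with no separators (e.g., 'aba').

Answer: ffa

Derivation:
Step 1: interval [0/1, 1/1), width = 1/1 - 0/1 = 1/1
  'b': [0/1 + 1/1*0/1, 0/1 + 1/1*7/10) = [0/1, 7/10)
  'a': [0/1 + 1/1*7/10, 0/1 + 1/1*4/5) = [7/10, 4/5)
  'f': [0/1 + 1/1*4/5, 0/1 + 1/1*1/1) = [4/5, 1/1) <- contains code 99/100
  emit 'f', narrow to [4/5, 1/1)
Step 2: interval [4/5, 1/1), width = 1/1 - 4/5 = 1/5
  'b': [4/5 + 1/5*0/1, 4/5 + 1/5*7/10) = [4/5, 47/50)
  'a': [4/5 + 1/5*7/10, 4/5 + 1/5*4/5) = [47/50, 24/25)
  'f': [4/5 + 1/5*4/5, 4/5 + 1/5*1/1) = [24/25, 1/1) <- contains code 99/100
  emit 'f', narrow to [24/25, 1/1)
Step 3: interval [24/25, 1/1), width = 1/1 - 24/25 = 1/25
  'b': [24/25 + 1/25*0/1, 24/25 + 1/25*7/10) = [24/25, 247/250)
  'a': [24/25 + 1/25*7/10, 24/25 + 1/25*4/5) = [247/250, 124/125) <- contains code 99/100
  'f': [24/25 + 1/25*4/5, 24/25 + 1/25*1/1) = [124/125, 1/1)
  emit 'a', narrow to [247/250, 124/125)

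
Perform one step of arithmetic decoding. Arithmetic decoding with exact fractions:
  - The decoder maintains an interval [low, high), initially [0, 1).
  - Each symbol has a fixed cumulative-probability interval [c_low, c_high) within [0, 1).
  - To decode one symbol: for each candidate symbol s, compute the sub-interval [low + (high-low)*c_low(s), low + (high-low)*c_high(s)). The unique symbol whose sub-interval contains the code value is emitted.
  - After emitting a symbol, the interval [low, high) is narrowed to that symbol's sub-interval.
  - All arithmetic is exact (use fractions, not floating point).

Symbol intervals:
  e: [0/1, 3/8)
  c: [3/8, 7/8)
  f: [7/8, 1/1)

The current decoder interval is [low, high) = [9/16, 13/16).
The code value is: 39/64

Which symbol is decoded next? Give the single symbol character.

Interval width = high − low = 13/16 − 9/16 = 1/4
Scaled code = (code − low) / width = (39/64 − 9/16) / 1/4 = 3/16
  e: [0/1, 3/8) ← scaled code falls here ✓
  c: [3/8, 7/8) 
  f: [7/8, 1/1) 

Answer: e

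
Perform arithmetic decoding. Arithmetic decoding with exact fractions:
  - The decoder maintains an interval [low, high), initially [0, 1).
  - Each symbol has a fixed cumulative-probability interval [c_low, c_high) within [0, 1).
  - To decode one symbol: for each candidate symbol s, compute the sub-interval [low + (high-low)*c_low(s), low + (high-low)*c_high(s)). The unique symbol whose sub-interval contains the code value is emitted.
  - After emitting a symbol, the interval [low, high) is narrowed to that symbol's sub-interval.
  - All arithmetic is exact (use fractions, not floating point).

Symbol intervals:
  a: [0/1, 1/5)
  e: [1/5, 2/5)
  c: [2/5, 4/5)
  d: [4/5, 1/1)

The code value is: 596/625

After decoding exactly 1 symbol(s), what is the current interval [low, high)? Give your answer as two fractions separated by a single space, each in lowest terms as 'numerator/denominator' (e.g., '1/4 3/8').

Step 1: interval [0/1, 1/1), width = 1/1 - 0/1 = 1/1
  'a': [0/1 + 1/1*0/1, 0/1 + 1/1*1/5) = [0/1, 1/5)
  'e': [0/1 + 1/1*1/5, 0/1 + 1/1*2/5) = [1/5, 2/5)
  'c': [0/1 + 1/1*2/5, 0/1 + 1/1*4/5) = [2/5, 4/5)
  'd': [0/1 + 1/1*4/5, 0/1 + 1/1*1/1) = [4/5, 1/1) <- contains code 596/625
  emit 'd', narrow to [4/5, 1/1)

Answer: 4/5 1/1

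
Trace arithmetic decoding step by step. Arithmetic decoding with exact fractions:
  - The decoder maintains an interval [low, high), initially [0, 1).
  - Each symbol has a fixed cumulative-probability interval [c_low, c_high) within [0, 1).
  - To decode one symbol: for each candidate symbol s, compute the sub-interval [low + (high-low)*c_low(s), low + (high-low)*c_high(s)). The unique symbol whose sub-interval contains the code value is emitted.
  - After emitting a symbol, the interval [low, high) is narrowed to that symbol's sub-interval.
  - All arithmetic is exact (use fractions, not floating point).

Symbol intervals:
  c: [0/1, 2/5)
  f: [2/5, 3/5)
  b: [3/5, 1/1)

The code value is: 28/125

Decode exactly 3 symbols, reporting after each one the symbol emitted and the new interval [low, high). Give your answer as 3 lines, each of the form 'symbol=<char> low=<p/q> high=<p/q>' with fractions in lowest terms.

Answer: symbol=c low=0/1 high=2/5
symbol=f low=4/25 high=6/25
symbol=b low=26/125 high=6/25

Derivation:
Step 1: interval [0/1, 1/1), width = 1/1 - 0/1 = 1/1
  'c': [0/1 + 1/1*0/1, 0/1 + 1/1*2/5) = [0/1, 2/5) <- contains code 28/125
  'f': [0/1 + 1/1*2/5, 0/1 + 1/1*3/5) = [2/5, 3/5)
  'b': [0/1 + 1/1*3/5, 0/1 + 1/1*1/1) = [3/5, 1/1)
  emit 'c', narrow to [0/1, 2/5)
Step 2: interval [0/1, 2/5), width = 2/5 - 0/1 = 2/5
  'c': [0/1 + 2/5*0/1, 0/1 + 2/5*2/5) = [0/1, 4/25)
  'f': [0/1 + 2/5*2/5, 0/1 + 2/5*3/5) = [4/25, 6/25) <- contains code 28/125
  'b': [0/1 + 2/5*3/5, 0/1 + 2/5*1/1) = [6/25, 2/5)
  emit 'f', narrow to [4/25, 6/25)
Step 3: interval [4/25, 6/25), width = 6/25 - 4/25 = 2/25
  'c': [4/25 + 2/25*0/1, 4/25 + 2/25*2/5) = [4/25, 24/125)
  'f': [4/25 + 2/25*2/5, 4/25 + 2/25*3/5) = [24/125, 26/125)
  'b': [4/25 + 2/25*3/5, 4/25 + 2/25*1/1) = [26/125, 6/25) <- contains code 28/125
  emit 'b', narrow to [26/125, 6/25)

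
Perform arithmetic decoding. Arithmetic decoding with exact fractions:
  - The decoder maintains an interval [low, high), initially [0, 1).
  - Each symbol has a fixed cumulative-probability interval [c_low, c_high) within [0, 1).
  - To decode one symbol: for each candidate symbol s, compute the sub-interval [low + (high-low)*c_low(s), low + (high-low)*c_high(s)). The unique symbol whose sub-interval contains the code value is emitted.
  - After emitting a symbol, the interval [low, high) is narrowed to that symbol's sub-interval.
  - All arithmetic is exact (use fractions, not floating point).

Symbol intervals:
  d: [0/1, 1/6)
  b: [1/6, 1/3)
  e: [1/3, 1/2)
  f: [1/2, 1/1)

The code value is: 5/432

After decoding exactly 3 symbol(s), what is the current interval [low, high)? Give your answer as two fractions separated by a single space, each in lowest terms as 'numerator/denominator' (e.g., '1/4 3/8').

Step 1: interval [0/1, 1/1), width = 1/1 - 0/1 = 1/1
  'd': [0/1 + 1/1*0/1, 0/1 + 1/1*1/6) = [0/1, 1/6) <- contains code 5/432
  'b': [0/1 + 1/1*1/6, 0/1 + 1/1*1/3) = [1/6, 1/3)
  'e': [0/1 + 1/1*1/3, 0/1 + 1/1*1/2) = [1/3, 1/2)
  'f': [0/1 + 1/1*1/2, 0/1 + 1/1*1/1) = [1/2, 1/1)
  emit 'd', narrow to [0/1, 1/6)
Step 2: interval [0/1, 1/6), width = 1/6 - 0/1 = 1/6
  'd': [0/1 + 1/6*0/1, 0/1 + 1/6*1/6) = [0/1, 1/36) <- contains code 5/432
  'b': [0/1 + 1/6*1/6, 0/1 + 1/6*1/3) = [1/36, 1/18)
  'e': [0/1 + 1/6*1/3, 0/1 + 1/6*1/2) = [1/18, 1/12)
  'f': [0/1 + 1/6*1/2, 0/1 + 1/6*1/1) = [1/12, 1/6)
  emit 'd', narrow to [0/1, 1/36)
Step 3: interval [0/1, 1/36), width = 1/36 - 0/1 = 1/36
  'd': [0/1 + 1/36*0/1, 0/1 + 1/36*1/6) = [0/1, 1/216)
  'b': [0/1 + 1/36*1/6, 0/1 + 1/36*1/3) = [1/216, 1/108)
  'e': [0/1 + 1/36*1/3, 0/1 + 1/36*1/2) = [1/108, 1/72) <- contains code 5/432
  'f': [0/1 + 1/36*1/2, 0/1 + 1/36*1/1) = [1/72, 1/36)
  emit 'e', narrow to [1/108, 1/72)

Answer: 1/108 1/72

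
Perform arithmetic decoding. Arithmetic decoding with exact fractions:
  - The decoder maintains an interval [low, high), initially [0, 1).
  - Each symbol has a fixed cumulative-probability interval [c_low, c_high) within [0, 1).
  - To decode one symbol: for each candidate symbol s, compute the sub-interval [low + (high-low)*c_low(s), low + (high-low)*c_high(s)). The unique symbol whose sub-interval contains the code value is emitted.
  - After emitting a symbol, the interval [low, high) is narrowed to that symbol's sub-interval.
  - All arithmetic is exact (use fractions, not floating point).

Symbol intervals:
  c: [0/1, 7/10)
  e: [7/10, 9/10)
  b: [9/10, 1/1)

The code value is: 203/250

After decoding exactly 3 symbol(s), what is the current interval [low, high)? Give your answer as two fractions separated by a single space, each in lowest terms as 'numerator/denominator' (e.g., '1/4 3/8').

Answer: 399/500 413/500

Derivation:
Step 1: interval [0/1, 1/1), width = 1/1 - 0/1 = 1/1
  'c': [0/1 + 1/1*0/1, 0/1 + 1/1*7/10) = [0/1, 7/10)
  'e': [0/1 + 1/1*7/10, 0/1 + 1/1*9/10) = [7/10, 9/10) <- contains code 203/250
  'b': [0/1 + 1/1*9/10, 0/1 + 1/1*1/1) = [9/10, 1/1)
  emit 'e', narrow to [7/10, 9/10)
Step 2: interval [7/10, 9/10), width = 9/10 - 7/10 = 1/5
  'c': [7/10 + 1/5*0/1, 7/10 + 1/5*7/10) = [7/10, 21/25) <- contains code 203/250
  'e': [7/10 + 1/5*7/10, 7/10 + 1/5*9/10) = [21/25, 22/25)
  'b': [7/10 + 1/5*9/10, 7/10 + 1/5*1/1) = [22/25, 9/10)
  emit 'c', narrow to [7/10, 21/25)
Step 3: interval [7/10, 21/25), width = 21/25 - 7/10 = 7/50
  'c': [7/10 + 7/50*0/1, 7/10 + 7/50*7/10) = [7/10, 399/500)
  'e': [7/10 + 7/50*7/10, 7/10 + 7/50*9/10) = [399/500, 413/500) <- contains code 203/250
  'b': [7/10 + 7/50*9/10, 7/10 + 7/50*1/1) = [413/500, 21/25)
  emit 'e', narrow to [399/500, 413/500)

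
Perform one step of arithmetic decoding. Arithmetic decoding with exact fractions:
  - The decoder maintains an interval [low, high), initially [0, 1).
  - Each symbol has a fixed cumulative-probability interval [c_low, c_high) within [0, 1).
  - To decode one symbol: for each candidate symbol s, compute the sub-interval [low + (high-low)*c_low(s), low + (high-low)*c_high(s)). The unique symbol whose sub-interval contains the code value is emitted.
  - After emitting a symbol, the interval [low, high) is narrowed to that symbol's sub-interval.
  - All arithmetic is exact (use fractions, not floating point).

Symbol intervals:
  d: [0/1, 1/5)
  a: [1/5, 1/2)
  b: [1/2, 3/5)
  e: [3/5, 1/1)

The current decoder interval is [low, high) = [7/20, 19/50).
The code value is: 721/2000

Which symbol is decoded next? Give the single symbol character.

Answer: a

Derivation:
Interval width = high − low = 19/50 − 7/20 = 3/100
Scaled code = (code − low) / width = (721/2000 − 7/20) / 3/100 = 7/20
  d: [0/1, 1/5) 
  a: [1/5, 1/2) ← scaled code falls here ✓
  b: [1/2, 3/5) 
  e: [3/5, 1/1) 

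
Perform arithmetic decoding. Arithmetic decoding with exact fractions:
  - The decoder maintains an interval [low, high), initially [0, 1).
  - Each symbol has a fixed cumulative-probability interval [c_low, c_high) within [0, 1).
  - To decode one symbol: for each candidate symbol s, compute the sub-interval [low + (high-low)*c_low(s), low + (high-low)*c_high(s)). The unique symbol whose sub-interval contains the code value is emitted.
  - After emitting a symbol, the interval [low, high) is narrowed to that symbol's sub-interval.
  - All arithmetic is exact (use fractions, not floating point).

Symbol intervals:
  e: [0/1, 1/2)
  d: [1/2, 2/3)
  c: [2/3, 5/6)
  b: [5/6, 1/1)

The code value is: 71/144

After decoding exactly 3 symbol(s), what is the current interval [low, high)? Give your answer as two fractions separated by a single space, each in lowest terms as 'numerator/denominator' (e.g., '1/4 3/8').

Step 1: interval [0/1, 1/1), width = 1/1 - 0/1 = 1/1
  'e': [0/1 + 1/1*0/1, 0/1 + 1/1*1/2) = [0/1, 1/2) <- contains code 71/144
  'd': [0/1 + 1/1*1/2, 0/1 + 1/1*2/3) = [1/2, 2/3)
  'c': [0/1 + 1/1*2/3, 0/1 + 1/1*5/6) = [2/3, 5/6)
  'b': [0/1 + 1/1*5/6, 0/1 + 1/1*1/1) = [5/6, 1/1)
  emit 'e', narrow to [0/1, 1/2)
Step 2: interval [0/1, 1/2), width = 1/2 - 0/1 = 1/2
  'e': [0/1 + 1/2*0/1, 0/1 + 1/2*1/2) = [0/1, 1/4)
  'd': [0/1 + 1/2*1/2, 0/1 + 1/2*2/3) = [1/4, 1/3)
  'c': [0/1 + 1/2*2/3, 0/1 + 1/2*5/6) = [1/3, 5/12)
  'b': [0/1 + 1/2*5/6, 0/1 + 1/2*1/1) = [5/12, 1/2) <- contains code 71/144
  emit 'b', narrow to [5/12, 1/2)
Step 3: interval [5/12, 1/2), width = 1/2 - 5/12 = 1/12
  'e': [5/12 + 1/12*0/1, 5/12 + 1/12*1/2) = [5/12, 11/24)
  'd': [5/12 + 1/12*1/2, 5/12 + 1/12*2/3) = [11/24, 17/36)
  'c': [5/12 + 1/12*2/3, 5/12 + 1/12*5/6) = [17/36, 35/72)
  'b': [5/12 + 1/12*5/6, 5/12 + 1/12*1/1) = [35/72, 1/2) <- contains code 71/144
  emit 'b', narrow to [35/72, 1/2)

Answer: 35/72 1/2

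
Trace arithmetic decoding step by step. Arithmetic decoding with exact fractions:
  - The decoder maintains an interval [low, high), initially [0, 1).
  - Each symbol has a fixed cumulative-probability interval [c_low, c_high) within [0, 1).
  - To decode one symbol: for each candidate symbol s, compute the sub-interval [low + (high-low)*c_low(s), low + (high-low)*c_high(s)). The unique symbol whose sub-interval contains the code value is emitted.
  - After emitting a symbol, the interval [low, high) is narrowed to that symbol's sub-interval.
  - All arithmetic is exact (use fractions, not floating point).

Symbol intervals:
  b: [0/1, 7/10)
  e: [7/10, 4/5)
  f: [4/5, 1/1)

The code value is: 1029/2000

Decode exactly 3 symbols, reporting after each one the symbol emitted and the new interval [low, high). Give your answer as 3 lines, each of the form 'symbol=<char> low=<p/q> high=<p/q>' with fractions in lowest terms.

Answer: symbol=b low=0/1 high=7/10
symbol=e low=49/100 high=14/25
symbol=b low=49/100 high=539/1000

Derivation:
Step 1: interval [0/1, 1/1), width = 1/1 - 0/1 = 1/1
  'b': [0/1 + 1/1*0/1, 0/1 + 1/1*7/10) = [0/1, 7/10) <- contains code 1029/2000
  'e': [0/1 + 1/1*7/10, 0/1 + 1/1*4/5) = [7/10, 4/5)
  'f': [0/1 + 1/1*4/5, 0/1 + 1/1*1/1) = [4/5, 1/1)
  emit 'b', narrow to [0/1, 7/10)
Step 2: interval [0/1, 7/10), width = 7/10 - 0/1 = 7/10
  'b': [0/1 + 7/10*0/1, 0/1 + 7/10*7/10) = [0/1, 49/100)
  'e': [0/1 + 7/10*7/10, 0/1 + 7/10*4/5) = [49/100, 14/25) <- contains code 1029/2000
  'f': [0/1 + 7/10*4/5, 0/1 + 7/10*1/1) = [14/25, 7/10)
  emit 'e', narrow to [49/100, 14/25)
Step 3: interval [49/100, 14/25), width = 14/25 - 49/100 = 7/100
  'b': [49/100 + 7/100*0/1, 49/100 + 7/100*7/10) = [49/100, 539/1000) <- contains code 1029/2000
  'e': [49/100 + 7/100*7/10, 49/100 + 7/100*4/5) = [539/1000, 273/500)
  'f': [49/100 + 7/100*4/5, 49/100 + 7/100*1/1) = [273/500, 14/25)
  emit 'b', narrow to [49/100, 539/1000)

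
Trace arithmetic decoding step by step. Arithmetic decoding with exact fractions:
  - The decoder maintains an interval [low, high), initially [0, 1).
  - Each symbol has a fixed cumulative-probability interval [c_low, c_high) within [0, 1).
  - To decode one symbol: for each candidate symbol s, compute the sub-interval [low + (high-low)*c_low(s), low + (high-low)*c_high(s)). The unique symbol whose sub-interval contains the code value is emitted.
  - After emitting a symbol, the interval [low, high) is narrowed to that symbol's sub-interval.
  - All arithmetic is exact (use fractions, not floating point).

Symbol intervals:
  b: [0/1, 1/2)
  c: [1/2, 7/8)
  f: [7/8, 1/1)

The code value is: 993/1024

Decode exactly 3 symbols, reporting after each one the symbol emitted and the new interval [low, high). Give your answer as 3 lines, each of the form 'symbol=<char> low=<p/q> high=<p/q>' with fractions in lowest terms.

Answer: symbol=f low=7/8 high=1/1
symbol=c low=15/16 high=63/64
symbol=c low=123/128 high=501/512

Derivation:
Step 1: interval [0/1, 1/1), width = 1/1 - 0/1 = 1/1
  'b': [0/1 + 1/1*0/1, 0/1 + 1/1*1/2) = [0/1, 1/2)
  'c': [0/1 + 1/1*1/2, 0/1 + 1/1*7/8) = [1/2, 7/8)
  'f': [0/1 + 1/1*7/8, 0/1 + 1/1*1/1) = [7/8, 1/1) <- contains code 993/1024
  emit 'f', narrow to [7/8, 1/1)
Step 2: interval [7/8, 1/1), width = 1/1 - 7/8 = 1/8
  'b': [7/8 + 1/8*0/1, 7/8 + 1/8*1/2) = [7/8, 15/16)
  'c': [7/8 + 1/8*1/2, 7/8 + 1/8*7/8) = [15/16, 63/64) <- contains code 993/1024
  'f': [7/8 + 1/8*7/8, 7/8 + 1/8*1/1) = [63/64, 1/1)
  emit 'c', narrow to [15/16, 63/64)
Step 3: interval [15/16, 63/64), width = 63/64 - 15/16 = 3/64
  'b': [15/16 + 3/64*0/1, 15/16 + 3/64*1/2) = [15/16, 123/128)
  'c': [15/16 + 3/64*1/2, 15/16 + 3/64*7/8) = [123/128, 501/512) <- contains code 993/1024
  'f': [15/16 + 3/64*7/8, 15/16 + 3/64*1/1) = [501/512, 63/64)
  emit 'c', narrow to [123/128, 501/512)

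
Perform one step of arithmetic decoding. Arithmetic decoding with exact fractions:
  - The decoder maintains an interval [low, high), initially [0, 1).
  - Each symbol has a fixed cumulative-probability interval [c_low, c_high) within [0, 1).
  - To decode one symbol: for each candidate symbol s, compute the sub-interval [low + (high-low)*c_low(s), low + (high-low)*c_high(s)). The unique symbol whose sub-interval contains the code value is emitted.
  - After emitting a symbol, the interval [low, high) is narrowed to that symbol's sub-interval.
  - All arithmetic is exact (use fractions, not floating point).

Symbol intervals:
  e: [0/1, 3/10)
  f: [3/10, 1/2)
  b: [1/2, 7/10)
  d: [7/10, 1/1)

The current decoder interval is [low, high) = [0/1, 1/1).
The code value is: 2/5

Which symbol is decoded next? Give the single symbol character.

Interval width = high − low = 1/1 − 0/1 = 1/1
Scaled code = (code − low) / width = (2/5 − 0/1) / 1/1 = 2/5
  e: [0/1, 3/10) 
  f: [3/10, 1/2) ← scaled code falls here ✓
  b: [1/2, 7/10) 
  d: [7/10, 1/1) 

Answer: f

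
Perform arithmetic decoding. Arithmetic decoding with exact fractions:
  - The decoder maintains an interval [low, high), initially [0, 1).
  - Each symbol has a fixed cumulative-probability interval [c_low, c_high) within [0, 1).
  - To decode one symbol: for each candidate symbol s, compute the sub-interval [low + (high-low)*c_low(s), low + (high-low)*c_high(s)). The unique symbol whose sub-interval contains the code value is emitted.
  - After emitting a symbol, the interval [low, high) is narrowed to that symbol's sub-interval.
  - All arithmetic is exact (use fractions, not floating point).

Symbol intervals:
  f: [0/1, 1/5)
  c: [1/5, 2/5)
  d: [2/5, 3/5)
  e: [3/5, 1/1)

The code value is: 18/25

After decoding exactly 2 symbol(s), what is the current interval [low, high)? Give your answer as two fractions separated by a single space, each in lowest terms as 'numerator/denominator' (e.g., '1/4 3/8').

Step 1: interval [0/1, 1/1), width = 1/1 - 0/1 = 1/1
  'f': [0/1 + 1/1*0/1, 0/1 + 1/1*1/5) = [0/1, 1/5)
  'c': [0/1 + 1/1*1/5, 0/1 + 1/1*2/5) = [1/5, 2/5)
  'd': [0/1 + 1/1*2/5, 0/1 + 1/1*3/5) = [2/5, 3/5)
  'e': [0/1 + 1/1*3/5, 0/1 + 1/1*1/1) = [3/5, 1/1) <- contains code 18/25
  emit 'e', narrow to [3/5, 1/1)
Step 2: interval [3/5, 1/1), width = 1/1 - 3/5 = 2/5
  'f': [3/5 + 2/5*0/1, 3/5 + 2/5*1/5) = [3/5, 17/25)
  'c': [3/5 + 2/5*1/5, 3/5 + 2/5*2/5) = [17/25, 19/25) <- contains code 18/25
  'd': [3/5 + 2/5*2/5, 3/5 + 2/5*3/5) = [19/25, 21/25)
  'e': [3/5 + 2/5*3/5, 3/5 + 2/5*1/1) = [21/25, 1/1)
  emit 'c', narrow to [17/25, 19/25)

Answer: 17/25 19/25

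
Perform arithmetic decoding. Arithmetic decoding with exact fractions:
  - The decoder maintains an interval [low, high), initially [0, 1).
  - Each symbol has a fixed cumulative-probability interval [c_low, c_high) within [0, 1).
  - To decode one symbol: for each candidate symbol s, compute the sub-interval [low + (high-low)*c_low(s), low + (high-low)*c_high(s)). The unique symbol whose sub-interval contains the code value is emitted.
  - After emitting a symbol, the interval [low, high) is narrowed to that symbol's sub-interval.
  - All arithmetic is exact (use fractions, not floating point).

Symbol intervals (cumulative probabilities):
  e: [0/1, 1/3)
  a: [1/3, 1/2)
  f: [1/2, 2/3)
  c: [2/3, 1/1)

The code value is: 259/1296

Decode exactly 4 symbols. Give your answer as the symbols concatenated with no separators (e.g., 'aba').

Step 1: interval [0/1, 1/1), width = 1/1 - 0/1 = 1/1
  'e': [0/1 + 1/1*0/1, 0/1 + 1/1*1/3) = [0/1, 1/3) <- contains code 259/1296
  'a': [0/1 + 1/1*1/3, 0/1 + 1/1*1/2) = [1/3, 1/2)
  'f': [0/1 + 1/1*1/2, 0/1 + 1/1*2/3) = [1/2, 2/3)
  'c': [0/1 + 1/1*2/3, 0/1 + 1/1*1/1) = [2/3, 1/1)
  emit 'e', narrow to [0/1, 1/3)
Step 2: interval [0/1, 1/3), width = 1/3 - 0/1 = 1/3
  'e': [0/1 + 1/3*0/1, 0/1 + 1/3*1/3) = [0/1, 1/9)
  'a': [0/1 + 1/3*1/3, 0/1 + 1/3*1/2) = [1/9, 1/6)
  'f': [0/1 + 1/3*1/2, 0/1 + 1/3*2/3) = [1/6, 2/9) <- contains code 259/1296
  'c': [0/1 + 1/3*2/3, 0/1 + 1/3*1/1) = [2/9, 1/3)
  emit 'f', narrow to [1/6, 2/9)
Step 3: interval [1/6, 2/9), width = 2/9 - 1/6 = 1/18
  'e': [1/6 + 1/18*0/1, 1/6 + 1/18*1/3) = [1/6, 5/27)
  'a': [1/6 + 1/18*1/3, 1/6 + 1/18*1/2) = [5/27, 7/36)
  'f': [1/6 + 1/18*1/2, 1/6 + 1/18*2/3) = [7/36, 11/54) <- contains code 259/1296
  'c': [1/6 + 1/18*2/3, 1/6 + 1/18*1/1) = [11/54, 2/9)
  emit 'f', narrow to [7/36, 11/54)
Step 4: interval [7/36, 11/54), width = 11/54 - 7/36 = 1/108
  'e': [7/36 + 1/108*0/1, 7/36 + 1/108*1/3) = [7/36, 16/81)
  'a': [7/36 + 1/108*1/3, 7/36 + 1/108*1/2) = [16/81, 43/216)
  'f': [7/36 + 1/108*1/2, 7/36 + 1/108*2/3) = [43/216, 65/324) <- contains code 259/1296
  'c': [7/36 + 1/108*2/3, 7/36 + 1/108*1/1) = [65/324, 11/54)
  emit 'f', narrow to [43/216, 65/324)

Answer: efff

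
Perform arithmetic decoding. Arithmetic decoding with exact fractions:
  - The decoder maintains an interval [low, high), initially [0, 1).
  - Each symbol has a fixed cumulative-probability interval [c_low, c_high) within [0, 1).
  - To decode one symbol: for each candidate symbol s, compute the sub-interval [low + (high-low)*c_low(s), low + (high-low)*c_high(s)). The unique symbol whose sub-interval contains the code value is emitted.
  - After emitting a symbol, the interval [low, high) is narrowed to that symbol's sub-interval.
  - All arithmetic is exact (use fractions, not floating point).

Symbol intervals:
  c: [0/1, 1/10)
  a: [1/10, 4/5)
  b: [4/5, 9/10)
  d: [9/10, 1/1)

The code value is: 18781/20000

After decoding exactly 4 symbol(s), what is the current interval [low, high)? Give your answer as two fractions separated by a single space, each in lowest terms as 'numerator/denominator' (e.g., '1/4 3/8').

Step 1: interval [0/1, 1/1), width = 1/1 - 0/1 = 1/1
  'c': [0/1 + 1/1*0/1, 0/1 + 1/1*1/10) = [0/1, 1/10)
  'a': [0/1 + 1/1*1/10, 0/1 + 1/1*4/5) = [1/10, 4/5)
  'b': [0/1 + 1/1*4/5, 0/1 + 1/1*9/10) = [4/5, 9/10)
  'd': [0/1 + 1/1*9/10, 0/1 + 1/1*1/1) = [9/10, 1/1) <- contains code 18781/20000
  emit 'd', narrow to [9/10, 1/1)
Step 2: interval [9/10, 1/1), width = 1/1 - 9/10 = 1/10
  'c': [9/10 + 1/10*0/1, 9/10 + 1/10*1/10) = [9/10, 91/100)
  'a': [9/10 + 1/10*1/10, 9/10 + 1/10*4/5) = [91/100, 49/50) <- contains code 18781/20000
  'b': [9/10 + 1/10*4/5, 9/10 + 1/10*9/10) = [49/50, 99/100)
  'd': [9/10 + 1/10*9/10, 9/10 + 1/10*1/1) = [99/100, 1/1)
  emit 'a', narrow to [91/100, 49/50)
Step 3: interval [91/100, 49/50), width = 49/50 - 91/100 = 7/100
  'c': [91/100 + 7/100*0/1, 91/100 + 7/100*1/10) = [91/100, 917/1000)
  'a': [91/100 + 7/100*1/10, 91/100 + 7/100*4/5) = [917/1000, 483/500) <- contains code 18781/20000
  'b': [91/100 + 7/100*4/5, 91/100 + 7/100*9/10) = [483/500, 973/1000)
  'd': [91/100 + 7/100*9/10, 91/100 + 7/100*1/1) = [973/1000, 49/50)
  emit 'a', narrow to [917/1000, 483/500)
Step 4: interval [917/1000, 483/500), width = 483/500 - 917/1000 = 49/1000
  'c': [917/1000 + 49/1000*0/1, 917/1000 + 49/1000*1/10) = [917/1000, 9219/10000)
  'a': [917/1000 + 49/1000*1/10, 917/1000 + 49/1000*4/5) = [9219/10000, 4781/5000) <- contains code 18781/20000
  'b': [917/1000 + 49/1000*4/5, 917/1000 + 49/1000*9/10) = [4781/5000, 9611/10000)
  'd': [917/1000 + 49/1000*9/10, 917/1000 + 49/1000*1/1) = [9611/10000, 483/500)
  emit 'a', narrow to [9219/10000, 4781/5000)

Answer: 9219/10000 4781/5000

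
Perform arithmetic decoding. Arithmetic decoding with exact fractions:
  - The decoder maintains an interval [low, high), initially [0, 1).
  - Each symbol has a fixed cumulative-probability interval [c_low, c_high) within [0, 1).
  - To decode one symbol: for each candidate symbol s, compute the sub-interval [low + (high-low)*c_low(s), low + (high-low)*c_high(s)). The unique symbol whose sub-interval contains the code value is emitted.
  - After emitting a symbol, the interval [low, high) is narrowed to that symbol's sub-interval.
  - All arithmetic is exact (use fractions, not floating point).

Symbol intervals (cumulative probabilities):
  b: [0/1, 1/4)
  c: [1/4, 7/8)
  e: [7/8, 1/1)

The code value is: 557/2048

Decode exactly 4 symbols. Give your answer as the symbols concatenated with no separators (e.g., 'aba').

Answer: cbbc

Derivation:
Step 1: interval [0/1, 1/1), width = 1/1 - 0/1 = 1/1
  'b': [0/1 + 1/1*0/1, 0/1 + 1/1*1/4) = [0/1, 1/4)
  'c': [0/1 + 1/1*1/4, 0/1 + 1/1*7/8) = [1/4, 7/8) <- contains code 557/2048
  'e': [0/1 + 1/1*7/8, 0/1 + 1/1*1/1) = [7/8, 1/1)
  emit 'c', narrow to [1/4, 7/8)
Step 2: interval [1/4, 7/8), width = 7/8 - 1/4 = 5/8
  'b': [1/4 + 5/8*0/1, 1/4 + 5/8*1/4) = [1/4, 13/32) <- contains code 557/2048
  'c': [1/4 + 5/8*1/4, 1/4 + 5/8*7/8) = [13/32, 51/64)
  'e': [1/4 + 5/8*7/8, 1/4 + 5/8*1/1) = [51/64, 7/8)
  emit 'b', narrow to [1/4, 13/32)
Step 3: interval [1/4, 13/32), width = 13/32 - 1/4 = 5/32
  'b': [1/4 + 5/32*0/1, 1/4 + 5/32*1/4) = [1/4, 37/128) <- contains code 557/2048
  'c': [1/4 + 5/32*1/4, 1/4 + 5/32*7/8) = [37/128, 99/256)
  'e': [1/4 + 5/32*7/8, 1/4 + 5/32*1/1) = [99/256, 13/32)
  emit 'b', narrow to [1/4, 37/128)
Step 4: interval [1/4, 37/128), width = 37/128 - 1/4 = 5/128
  'b': [1/4 + 5/128*0/1, 1/4 + 5/128*1/4) = [1/4, 133/512)
  'c': [1/4 + 5/128*1/4, 1/4 + 5/128*7/8) = [133/512, 291/1024) <- contains code 557/2048
  'e': [1/4 + 5/128*7/8, 1/4 + 5/128*1/1) = [291/1024, 37/128)
  emit 'c', narrow to [133/512, 291/1024)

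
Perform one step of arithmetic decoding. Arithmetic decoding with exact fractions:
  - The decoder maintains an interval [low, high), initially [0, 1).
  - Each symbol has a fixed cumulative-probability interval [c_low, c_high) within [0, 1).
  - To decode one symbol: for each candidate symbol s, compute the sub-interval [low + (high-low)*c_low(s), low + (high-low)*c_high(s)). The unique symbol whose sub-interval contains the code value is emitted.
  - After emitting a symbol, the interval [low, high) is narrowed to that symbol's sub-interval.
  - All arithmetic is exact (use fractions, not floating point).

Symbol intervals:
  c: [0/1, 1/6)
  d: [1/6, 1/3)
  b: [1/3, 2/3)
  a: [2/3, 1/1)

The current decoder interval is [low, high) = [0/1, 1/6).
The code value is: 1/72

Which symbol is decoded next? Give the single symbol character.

Answer: c

Derivation:
Interval width = high − low = 1/6 − 0/1 = 1/6
Scaled code = (code − low) / width = (1/72 − 0/1) / 1/6 = 1/12
  c: [0/1, 1/6) ← scaled code falls here ✓
  d: [1/6, 1/3) 
  b: [1/3, 2/3) 
  a: [2/3, 1/1) 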